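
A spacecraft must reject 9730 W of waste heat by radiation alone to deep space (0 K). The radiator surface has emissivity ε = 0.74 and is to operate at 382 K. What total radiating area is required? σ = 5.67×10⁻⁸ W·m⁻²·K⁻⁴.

P = εσA T⁴ ⇒ A = P/(εσT⁴).
T⁴ = 2.129×10¹⁰ K⁴.
A = 9730/(0.74 × 5.67×10⁻⁸ × 2.129×10¹⁰).

A ≈ 10.9 m²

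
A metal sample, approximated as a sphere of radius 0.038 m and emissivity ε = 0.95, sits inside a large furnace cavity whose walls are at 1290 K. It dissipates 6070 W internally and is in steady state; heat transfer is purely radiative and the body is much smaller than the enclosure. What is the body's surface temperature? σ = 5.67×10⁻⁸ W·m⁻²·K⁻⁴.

For a small grey body in a large enclosure, net radiated power = εσA(T⁴ − T_w⁴).
Steady state: P = εσA(T⁴ − T_w⁴) with A = 4πr² = 0.01815 m².
T⁴ = P/(εσA) + T_w⁴ = 6070/(0.95·5.67×10⁻⁸·0.01815) + (1290)⁴
    = 6.210×10¹² + 2.769×10¹² = 8.979×10¹² K⁴.

T ≈ 1730 K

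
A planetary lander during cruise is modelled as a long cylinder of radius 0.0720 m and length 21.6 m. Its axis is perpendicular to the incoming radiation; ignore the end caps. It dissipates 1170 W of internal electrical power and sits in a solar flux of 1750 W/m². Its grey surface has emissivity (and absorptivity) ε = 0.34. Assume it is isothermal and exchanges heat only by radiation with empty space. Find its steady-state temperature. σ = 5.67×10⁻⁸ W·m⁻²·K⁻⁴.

T ≈ 356 K

At steady state, absorbed solar power + internal power = radiated power.
Absorbed: α·S·A_cross = 0.34·1750·3.110 = 1851 W (cross-section 2rL).
Total input = 1851 + 1170 = 3021 W.
Radiated: εσ·A_surf·T⁴ with A_surf = 2πrL = 9.772 m².
T⁴ = 3021/(0.34·5.67×10⁻⁸·9.772) = 1.604×10¹⁰ K⁴.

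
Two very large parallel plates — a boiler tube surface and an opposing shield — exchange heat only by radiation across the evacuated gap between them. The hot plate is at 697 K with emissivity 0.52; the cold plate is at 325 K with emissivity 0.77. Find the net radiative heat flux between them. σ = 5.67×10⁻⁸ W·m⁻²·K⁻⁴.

For two infinite grey parallel plates, q = σ(T₁⁴ − T₂⁴)/(1/ε₁ + 1/ε₂ − 1).
T₁⁴ − T₂⁴ = 2.360×10¹¹ − 1.116×10¹⁰ = 2.249×10¹¹ K⁴.
1/ε₁ + 1/ε₂ − 1 = 1.923 + 1.299 − 1 = 2.222.
q = 5.67×10⁻⁸ × 2.249×10¹¹ / 2.222.

q ≈ 5740 W/m²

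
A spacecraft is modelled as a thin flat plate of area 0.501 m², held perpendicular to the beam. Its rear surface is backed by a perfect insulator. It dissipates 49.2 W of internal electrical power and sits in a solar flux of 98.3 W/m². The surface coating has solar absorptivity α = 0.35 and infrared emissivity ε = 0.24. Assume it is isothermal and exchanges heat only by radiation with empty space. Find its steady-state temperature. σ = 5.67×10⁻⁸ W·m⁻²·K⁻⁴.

T ≈ 314 K

At steady state, absorbed solar power + internal power = radiated power.
Absorbed: α·S·A_cross = 0.35·98.3·0.5010 = 17.24 W (cross-section A).
Total input = 17.24 + 49.2 = 66.44 W.
Radiated: εσ·A_surf·T⁴ with A_surf = A = 0.5010 m².
T⁴ = 66.44/(0.24·5.67×10⁻⁸·0.5010) = 9.745×10⁹ K⁴.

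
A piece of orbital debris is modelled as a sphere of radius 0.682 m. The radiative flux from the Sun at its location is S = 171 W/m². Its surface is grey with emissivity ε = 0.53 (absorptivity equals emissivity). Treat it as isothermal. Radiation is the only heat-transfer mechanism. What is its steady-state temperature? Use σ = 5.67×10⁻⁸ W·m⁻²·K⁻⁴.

T ≈ 166 K

At equilibrium, absorbed power = emitted power.
Absorbing cross-section = πr² = 1.461 m²; emitting surface = 4πr² = 5.845 m² (ratio 4).
εS·A_cross = εσ·A_surf·T⁴  ⇒  T⁴ = S/(4σ)   (ε cancels).
T⁴ = 171/(4·5.67×10⁻⁸) = 7.540×10⁸ K⁴.
T = (7.540×10⁸)^(1/4).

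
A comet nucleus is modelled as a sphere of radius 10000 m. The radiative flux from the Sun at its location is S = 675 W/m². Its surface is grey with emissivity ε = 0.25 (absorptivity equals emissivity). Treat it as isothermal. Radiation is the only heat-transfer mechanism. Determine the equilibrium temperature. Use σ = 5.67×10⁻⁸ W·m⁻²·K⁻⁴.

T ≈ 234 K

At equilibrium, absorbed power = emitted power.
Absorbing cross-section = πr² = 3.142×10⁸ m²; emitting surface = 4πr² = 1.257×10⁹ m² (ratio 4).
εS·A_cross = εσ·A_surf·T⁴  ⇒  T⁴ = S/(4σ)   (ε cancels).
T⁴ = 675/(4·5.67×10⁻⁸) = 2.976×10⁹ K⁴.
T = (2.976×10⁹)^(1/4).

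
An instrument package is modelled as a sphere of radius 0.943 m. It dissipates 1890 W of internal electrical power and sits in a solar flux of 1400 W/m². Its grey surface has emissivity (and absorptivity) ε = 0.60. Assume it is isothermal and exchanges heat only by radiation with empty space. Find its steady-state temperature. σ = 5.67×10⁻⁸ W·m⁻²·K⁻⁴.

T ≈ 325 K

At steady state, absorbed solar power + internal power = radiated power.
Absorbed: α·S·A_cross = 0.60·1400·2.794 = 2347 W (cross-section πr²).
Total input = 2347 + 1890 = 4237 W.
Radiated: εσ·A_surf·T⁴ with A_surf = 4πr² = 11.17 m².
T⁴ = 4237/(0.60·5.67×10⁻⁸·11.17) = 1.114×10¹⁰ K⁴.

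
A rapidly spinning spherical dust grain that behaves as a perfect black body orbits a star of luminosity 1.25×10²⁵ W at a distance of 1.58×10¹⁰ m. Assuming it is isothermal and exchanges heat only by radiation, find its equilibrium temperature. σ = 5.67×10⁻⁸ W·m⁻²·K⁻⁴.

First find the stellar flux at distance d: S = L/(4πd²) = 1.25×10²⁵/(4π·(1.58×10¹⁰)²) = 3985 W/m².
For an isothermal sphere, absorbed (1−a)S·πr² = emitted σ·4πr²·T⁴, so T⁴ = (1−a)S/(4σ).
T⁴ = 1.00·3985/(4·5.67×10⁻⁸) = 1.757×10¹⁰ K⁴.

T ≈ 364 K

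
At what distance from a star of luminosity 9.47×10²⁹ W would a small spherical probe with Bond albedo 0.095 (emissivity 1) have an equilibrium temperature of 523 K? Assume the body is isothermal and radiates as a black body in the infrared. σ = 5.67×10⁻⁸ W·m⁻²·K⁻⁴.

For an isothermal black-emitting sphere, (1−a)S·πr² = σ·4πr²·T⁴ ⇒ S = 4σT⁴/(1−a).
S = 4·5.67×10⁻⁸·(523)⁴/0.905 = 18750 W/m².
Flux falls as S = L/(4πd²), so d = √(L/(4πS)) = √(9.47×10²⁹/(4π·18750)).

d ≈ 2.00×10¹² m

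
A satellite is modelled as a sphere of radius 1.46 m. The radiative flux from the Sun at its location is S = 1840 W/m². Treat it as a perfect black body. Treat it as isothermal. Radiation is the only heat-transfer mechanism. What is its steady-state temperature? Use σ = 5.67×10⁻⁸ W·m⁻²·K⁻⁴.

At equilibrium, absorbed power = emitted power.
Absorbing cross-section = πr² = 6.697 m²; emitting surface = 4πr² = 26.79 m² (ratio 4).
S·A_cross = εσ·A_surf·T⁴  ⇒  T⁴ = S/(4σ).
T⁴ = 1.00·1840/(4·5.67×10⁻⁸) = 8.113×10⁹ K⁴.
T = (8.113×10⁹)^(1/4).

T ≈ 300 K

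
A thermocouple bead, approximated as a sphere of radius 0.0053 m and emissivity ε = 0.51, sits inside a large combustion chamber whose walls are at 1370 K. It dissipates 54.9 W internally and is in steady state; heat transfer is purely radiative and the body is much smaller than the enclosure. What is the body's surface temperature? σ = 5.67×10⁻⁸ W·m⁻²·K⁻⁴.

T ≈ 1730 K

For a small grey body in a large enclosure, net radiated power = εσA(T⁴ − T_w⁴).
Steady state: P = εσA(T⁴ − T_w⁴) with A = 4πr² = 3.530×10⁻⁴ m².
T⁴ = P/(εσA) + T_w⁴ = 54.9/(0.51·5.67×10⁻⁸·3.530×10⁻⁴) + (1370)⁴
    = 5.378×10¹² + 3.523×10¹² = 8.901×10¹² K⁴.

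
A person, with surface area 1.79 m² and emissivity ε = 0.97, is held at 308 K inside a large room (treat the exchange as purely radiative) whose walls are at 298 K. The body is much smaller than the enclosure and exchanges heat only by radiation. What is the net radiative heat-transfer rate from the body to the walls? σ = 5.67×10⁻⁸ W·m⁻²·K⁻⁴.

For a small grey body in a large enclosure: P_net = εσA(T_body⁴ − T_wall⁴).
A = 1.79 m²; T_body⁴ − T_wall⁴ = 8.999×10⁹ − 7.886×10⁹ = 1.113×10⁹ K⁴.
|P_net| = 0.97·5.67×10⁻⁸·1.790·1.113×10⁹.

P_net ≈ 110 W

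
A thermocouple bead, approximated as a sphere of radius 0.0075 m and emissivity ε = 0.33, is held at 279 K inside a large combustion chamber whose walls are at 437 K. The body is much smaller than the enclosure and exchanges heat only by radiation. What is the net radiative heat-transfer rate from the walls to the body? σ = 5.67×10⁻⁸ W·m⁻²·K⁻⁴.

P_net ≈ 0.402 W

For a small grey body in a large enclosure: P_net = εσA(T_body⁴ − T_wall⁴).
A = 4πr² = 7.069×10⁻⁴ m²; T_body⁴ − T_wall⁴ = 6.059×10⁹ − 3.647×10¹⁰ = -3.041×10¹⁰ K⁴.
|P_net| = 0.33·5.67×10⁻⁸·7.069×10⁻⁴·3.041×10¹⁰.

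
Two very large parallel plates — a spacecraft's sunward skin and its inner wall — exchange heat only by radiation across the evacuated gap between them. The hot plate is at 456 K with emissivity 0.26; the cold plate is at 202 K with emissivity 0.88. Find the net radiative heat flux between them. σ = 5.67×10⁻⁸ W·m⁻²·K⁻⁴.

q ≈ 592 W/m²

For two infinite grey parallel plates, q = σ(T₁⁴ − T₂⁴)/(1/ε₁ + 1/ε₂ − 1).
T₁⁴ − T₂⁴ = 4.324×10¹⁰ − 1.665×10⁹ = 4.157×10¹⁰ K⁴.
1/ε₁ + 1/ε₂ − 1 = 3.846 + 1.136 − 1 = 3.983.
q = 5.67×10⁻⁸ × 4.157×10¹⁰ / 3.983.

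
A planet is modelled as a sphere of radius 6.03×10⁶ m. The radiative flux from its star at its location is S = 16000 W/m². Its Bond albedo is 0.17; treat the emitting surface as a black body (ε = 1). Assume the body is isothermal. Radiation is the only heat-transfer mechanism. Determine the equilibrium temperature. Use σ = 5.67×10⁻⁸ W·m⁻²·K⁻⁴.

T ≈ 492 K

At equilibrium, absorbed power = emitted power.
Absorbing cross-section = πr² = 1.142×10¹⁴ m²; emitting surface = 4πr² = 4.569×10¹⁴ m² (ratio 4).
(1−a)S·A_cross = εσ·A_surf·T⁴  ⇒  T⁴ = (1−a)S/(4σ).
T⁴ = 0.830·16000/(4·5.67×10⁻⁸) = 5.855×10¹⁰ K⁴.
T = (5.855×10¹⁰)^(1/4).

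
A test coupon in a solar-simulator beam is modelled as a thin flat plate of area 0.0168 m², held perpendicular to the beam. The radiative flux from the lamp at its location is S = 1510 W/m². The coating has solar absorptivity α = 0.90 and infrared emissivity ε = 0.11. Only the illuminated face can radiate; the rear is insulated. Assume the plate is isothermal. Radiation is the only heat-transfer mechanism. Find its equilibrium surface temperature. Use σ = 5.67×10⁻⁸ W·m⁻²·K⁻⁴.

T ≈ 683 K

At equilibrium, absorbed power = emitted power.
Absorbing cross-section = A = 0.01680 m²; emitting surface = A = 0.01680 m² (ratio 1).
αS·A_cross = εσ·A_surf·T⁴  ⇒  T⁴ = αS/(ε·1σ).
T⁴ = 0.900·1510/(0.11·1·5.67×10⁻⁸) = 2.179×10¹¹ K⁴.
T = (2.179×10¹¹)^(1/4).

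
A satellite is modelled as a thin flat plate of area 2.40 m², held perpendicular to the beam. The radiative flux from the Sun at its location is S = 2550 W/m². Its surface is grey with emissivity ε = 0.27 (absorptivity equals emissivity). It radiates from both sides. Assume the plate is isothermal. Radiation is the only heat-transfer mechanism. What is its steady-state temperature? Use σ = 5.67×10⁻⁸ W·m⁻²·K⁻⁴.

T ≈ 387 K

At equilibrium, absorbed power = emitted power.
Absorbing cross-section = A = 2.400 m²; emitting surface = 2A = 4.800 m² (ratio 2).
εS·A_cross = εσ·A_surf·T⁴  ⇒  T⁴ = S/(2σ)   (ε cancels).
T⁴ = 2550/(2·5.67×10⁻⁸) = 2.249×10¹⁰ K⁴.
T = (2.249×10¹⁰)^(1/4).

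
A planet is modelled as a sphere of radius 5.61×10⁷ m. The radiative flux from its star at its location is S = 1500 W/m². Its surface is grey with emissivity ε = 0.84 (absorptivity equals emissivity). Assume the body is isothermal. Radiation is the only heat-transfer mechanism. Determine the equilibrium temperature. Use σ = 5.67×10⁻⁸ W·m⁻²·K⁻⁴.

T ≈ 285 K

At equilibrium, absorbed power = emitted power.
Absorbing cross-section = πr² = 9.887×10¹⁵ m²; emitting surface = 4πr² = 3.955×10¹⁶ m² (ratio 4).
εS·A_cross = εσ·A_surf·T⁴  ⇒  T⁴ = S/(4σ)   (ε cancels).
T⁴ = 1500/(4·5.67×10⁻⁸) = 6.614×10⁹ K⁴.
T = (6.614×10⁹)^(1/4).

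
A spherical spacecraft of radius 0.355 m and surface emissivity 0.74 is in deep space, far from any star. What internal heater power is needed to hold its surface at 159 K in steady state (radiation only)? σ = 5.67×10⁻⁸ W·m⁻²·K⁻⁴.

P ≈ 42.5 W

P = εσ·4πr²·T⁴.
4πr² = 1.584 m²; T⁴ = 6.391×10⁸ K⁴.
P = 0.74·5.67×10⁻⁸·1.584·6.391×10⁸.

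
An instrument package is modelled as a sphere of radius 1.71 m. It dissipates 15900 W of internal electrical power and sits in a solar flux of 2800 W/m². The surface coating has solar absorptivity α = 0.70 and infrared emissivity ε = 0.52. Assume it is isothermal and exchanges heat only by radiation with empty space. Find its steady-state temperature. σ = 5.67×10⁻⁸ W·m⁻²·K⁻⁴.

At steady state, absorbed solar power + internal power = radiated power.
Absorbed: α·S·A_cross = 0.70·2800·9.186 = 18010 W (cross-section πr²).
Total input = 18010 + 15900 = 33910 W.
Radiated: εσ·A_surf·T⁴ with A_surf = 4πr² = 36.75 m².
T⁴ = 33910/(0.52·5.67×10⁻⁸·36.75) = 3.130×10¹⁰ K⁴.

T ≈ 421 K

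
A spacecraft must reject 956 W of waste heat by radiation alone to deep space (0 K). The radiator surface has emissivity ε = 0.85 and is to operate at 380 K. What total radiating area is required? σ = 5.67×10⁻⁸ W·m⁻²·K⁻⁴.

P = εσA T⁴ ⇒ A = P/(εσT⁴).
T⁴ = 2.085×10¹⁰ K⁴.
A = 956/(0.85 × 5.67×10⁻⁸ × 2.085×10¹⁰).

A ≈ 0.951 m²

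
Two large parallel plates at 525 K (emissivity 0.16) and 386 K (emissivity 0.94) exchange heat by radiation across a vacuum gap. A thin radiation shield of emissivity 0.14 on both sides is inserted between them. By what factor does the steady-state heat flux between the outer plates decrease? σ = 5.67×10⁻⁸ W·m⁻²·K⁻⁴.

factor ≈ 3.10

Without shield: q₀ = σΔ(T⁴)/(1/ε₁+1/ε₂−1) with denominator 6.314.
With shield the two gaps are in series; the resistances add: (1/ε₁+1/ε_s−1)+(1/ε_s+1/ε₂−1) = 12.39+7.207 = 19.60.
Heat-flux ratio q₀/q = 19.60/6.314.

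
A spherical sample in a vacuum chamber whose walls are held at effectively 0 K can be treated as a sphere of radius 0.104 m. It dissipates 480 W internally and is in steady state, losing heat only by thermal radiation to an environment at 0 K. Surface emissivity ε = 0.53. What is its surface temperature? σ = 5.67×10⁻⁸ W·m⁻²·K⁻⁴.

Steady state: internal power = radiated power, P = εσA T⁴.
Radiating area A = 4πr² = 0.1359 m².
T⁴ = P/(εσA) = 480/(0.53·5.67×10⁻⁸·0.1359) = 1.175×10¹¹ K⁴.
T = (1.175×10¹¹)^(1/4).

T ≈ 585 K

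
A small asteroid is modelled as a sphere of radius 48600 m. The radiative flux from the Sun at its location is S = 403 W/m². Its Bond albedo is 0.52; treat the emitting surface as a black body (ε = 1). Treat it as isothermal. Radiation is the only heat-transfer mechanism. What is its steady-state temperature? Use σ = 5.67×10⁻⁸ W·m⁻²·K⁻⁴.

T ≈ 171 K

At equilibrium, absorbed power = emitted power.
Absorbing cross-section = πr² = 7.420×10⁹ m²; emitting surface = 4πr² = 2.968×10¹⁰ m² (ratio 4).
(1−a)S·A_cross = εσ·A_surf·T⁴  ⇒  T⁴ = (1−a)S/(4σ).
T⁴ = 0.480·403/(4·5.67×10⁻⁸) = 8.529×10⁸ K⁴.
T = (8.529×10⁸)^(1/4).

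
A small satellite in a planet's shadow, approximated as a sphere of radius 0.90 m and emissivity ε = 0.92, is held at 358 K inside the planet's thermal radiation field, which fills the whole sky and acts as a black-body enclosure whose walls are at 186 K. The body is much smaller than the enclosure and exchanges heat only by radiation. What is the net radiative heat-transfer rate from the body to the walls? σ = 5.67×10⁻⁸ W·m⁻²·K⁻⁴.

For a small grey body in a large enclosure: P_net = εσA(T_body⁴ − T_wall⁴).
A = 4πr² = 10.18 m²; T_body⁴ − T_wall⁴ = 1.643×10¹⁰ − 1.197×10⁹ = 1.523×10¹⁰ K⁴.
|P_net| = 0.92·5.67×10⁻⁸·10.18·1.523×10¹⁰.

P_net ≈ 8090 W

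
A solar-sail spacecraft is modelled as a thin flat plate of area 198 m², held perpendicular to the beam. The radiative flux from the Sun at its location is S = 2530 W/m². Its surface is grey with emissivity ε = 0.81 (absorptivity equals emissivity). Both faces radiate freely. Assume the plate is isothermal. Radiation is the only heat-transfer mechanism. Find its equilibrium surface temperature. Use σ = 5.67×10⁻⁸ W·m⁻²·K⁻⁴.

At equilibrium, absorbed power = emitted power.
Absorbing cross-section = A = 198.0 m²; emitting surface = 2A = 396.0 m² (ratio 2).
εS·A_cross = εσ·A_surf·T⁴  ⇒  T⁴ = S/(2σ)   (ε cancels).
T⁴ = 2530/(2·5.67×10⁻⁸) = 2.231×10¹⁰ K⁴.
T = (2.231×10¹⁰)^(1/4).

T ≈ 386 K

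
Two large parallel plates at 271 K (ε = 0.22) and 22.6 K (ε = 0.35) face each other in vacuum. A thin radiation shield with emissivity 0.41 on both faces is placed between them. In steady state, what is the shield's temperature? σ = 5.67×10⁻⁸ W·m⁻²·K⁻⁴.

In steady state the net flux on the hot side equals that on the cold side.
σ(T₁⁴−T_s⁴)/D₁ = σ(T_s⁴−T₂⁴)/D₂, with D₁ = 1/ε₁+1/ε_s−1 = 5.984, D₂ = 1/ε_s+1/ε₂−1 = 4.296.
Solve for T_s⁴: T_s⁴ = (D₂·T₁⁴ + D₁·T₂⁴)/(D₁+D₂) = 2.254×10⁹ K⁴.

T_s ≈ 218 K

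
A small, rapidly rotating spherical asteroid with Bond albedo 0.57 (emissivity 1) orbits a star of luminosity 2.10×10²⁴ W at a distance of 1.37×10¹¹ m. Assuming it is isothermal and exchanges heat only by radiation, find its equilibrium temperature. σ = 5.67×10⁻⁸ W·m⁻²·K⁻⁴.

First find the stellar flux at distance d: S = L/(4πd²) = 2.10×10²⁴/(4π·(1.37×10¹¹)²) = 8.904 W/m².
For an isothermal sphere, absorbed (1−a)S·πr² = emitted σ·4πr²·T⁴, so T⁴ = (1−a)S/(4σ).
T⁴ = 0.430·8.904/(4·5.67×10⁻⁸) = 1.688×10⁷ K⁴.

T ≈ 64.1 K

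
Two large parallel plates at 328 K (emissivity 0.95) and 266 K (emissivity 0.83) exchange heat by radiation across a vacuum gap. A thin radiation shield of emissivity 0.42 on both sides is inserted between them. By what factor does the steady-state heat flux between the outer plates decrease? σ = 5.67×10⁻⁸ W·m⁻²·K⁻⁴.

factor ≈ 3.99

Without shield: q₀ = σΔ(T⁴)/(1/ε₁+1/ε₂−1) with denominator 1.257.
With shield the two gaps are in series; the resistances add: (1/ε₁+1/ε_s−1)+(1/ε_s+1/ε₂−1) = 2.434+2.586 = 5.019.
Heat-flux ratio q₀/q = 5.019/1.257.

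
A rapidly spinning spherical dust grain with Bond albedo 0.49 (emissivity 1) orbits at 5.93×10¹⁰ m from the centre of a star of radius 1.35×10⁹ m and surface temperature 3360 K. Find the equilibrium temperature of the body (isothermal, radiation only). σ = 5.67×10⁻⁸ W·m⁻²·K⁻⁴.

T ≈ 303 K

The star's surface emits σT_*⁴; at distance d the flux is S = σT_*⁴(R_*/d)².
S = 5.67×10⁻⁸·(3360)⁴·(1.35×10⁹/5.93×10¹⁰)² = 3745 W/m².
For an isothermal sphere T⁴ = (1−a)S/(4σ) = 8.422×10⁹ K⁴.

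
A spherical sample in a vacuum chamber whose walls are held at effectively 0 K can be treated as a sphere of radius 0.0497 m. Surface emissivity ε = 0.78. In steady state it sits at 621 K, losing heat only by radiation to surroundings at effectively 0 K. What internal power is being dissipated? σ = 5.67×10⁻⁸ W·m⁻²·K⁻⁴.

Steady state: P = εσA T⁴.
A = 4πr² = 0.03104 m²; T⁴ = (621)⁴ = 1.487×10¹¹ K⁴.
P = 0.78 × 5.67×10⁻⁸ × 0.03104 × 1.487×10¹¹.

P ≈ 204 W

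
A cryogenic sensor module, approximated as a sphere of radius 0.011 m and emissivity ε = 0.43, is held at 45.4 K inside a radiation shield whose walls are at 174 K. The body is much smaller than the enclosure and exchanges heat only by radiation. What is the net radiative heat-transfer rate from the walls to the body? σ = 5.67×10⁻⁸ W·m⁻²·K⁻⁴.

For a small grey body in a large enclosure: P_net = εσA(T_body⁴ − T_wall⁴).
A = 4πr² = 0.001521 m²; T_body⁴ − T_wall⁴ = 4.248×10⁶ − 9.166×10⁸ = -9.124×10⁸ K⁴.
|P_net| = 0.43·5.67×10⁻⁸·0.001521·9.124×10⁸.

P_net ≈ 0.0338 W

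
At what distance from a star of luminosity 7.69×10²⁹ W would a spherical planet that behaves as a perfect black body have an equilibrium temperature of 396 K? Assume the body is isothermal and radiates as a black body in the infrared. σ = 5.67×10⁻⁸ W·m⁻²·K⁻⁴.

d ≈ 3.31×10¹² m

For an isothermal black-emitting sphere, (1−a)S·πr² = σ·4πr²·T⁴ ⇒ S = 4σT⁴/(1−a).
S = 4·5.67×10⁻⁸·(396)⁴/1.00 = 5577 W/m².
Flux falls as S = L/(4πd²), so d = √(L/(4πS)) = √(7.69×10²⁹/(4π·5577)).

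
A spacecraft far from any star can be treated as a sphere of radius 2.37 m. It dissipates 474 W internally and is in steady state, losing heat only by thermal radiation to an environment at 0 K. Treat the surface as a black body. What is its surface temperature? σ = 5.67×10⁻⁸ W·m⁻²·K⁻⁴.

Steady state: internal power = radiated power, P = εσA T⁴.
Radiating area A = 4πr² = 70.58 m².
T⁴ = P/(εσA) = 474/(1.0·5.67×10⁻⁸·70.58) = 1.184×10⁸ K⁴.
T = (1.184×10⁸)^(1/4).

T ≈ 104 K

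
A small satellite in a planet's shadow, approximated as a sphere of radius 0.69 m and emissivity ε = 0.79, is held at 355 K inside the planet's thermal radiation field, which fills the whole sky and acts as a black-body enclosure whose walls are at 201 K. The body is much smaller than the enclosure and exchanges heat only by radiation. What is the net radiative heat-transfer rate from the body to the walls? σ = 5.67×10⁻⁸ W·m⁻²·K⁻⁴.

P_net ≈ 3820 W

For a small grey body in a large enclosure: P_net = εσA(T_body⁴ − T_wall⁴).
A = 4πr² = 5.983 m²; T_body⁴ − T_wall⁴ = 1.588×10¹⁰ − 1.632×10⁹ = 1.425×10¹⁰ K⁴.
|P_net| = 0.79·5.67×10⁻⁸·5.983·1.425×10¹⁰.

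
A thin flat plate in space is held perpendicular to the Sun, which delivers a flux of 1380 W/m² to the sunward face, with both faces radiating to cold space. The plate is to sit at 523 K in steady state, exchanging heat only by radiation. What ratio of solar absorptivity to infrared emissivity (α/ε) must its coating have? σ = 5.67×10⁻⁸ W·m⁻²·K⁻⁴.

Balance: αS·A = εσ·2A·T⁴ ⇒ α/ε = 2σT⁴/S.
α/ε = 2·5.67×10⁻⁸·(523)⁴/1380 = 2·5.67×10⁻⁸·7.482×10¹⁰/1380.

α/ε ≈ 6.15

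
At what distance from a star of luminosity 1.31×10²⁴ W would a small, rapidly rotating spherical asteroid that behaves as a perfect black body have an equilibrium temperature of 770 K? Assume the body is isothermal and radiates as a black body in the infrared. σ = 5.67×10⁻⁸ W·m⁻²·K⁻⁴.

d ≈ 1.14×10⁹ m

For an isothermal black-emitting sphere, (1−a)S·πr² = σ·4πr²·T⁴ ⇒ S = 4σT⁴/(1−a).
S = 4·5.67×10⁻⁸·(770)⁴/1.00 = 79730 W/m².
Flux falls as S = L/(4πd²), so d = √(L/(4πS)) = √(1.31×10²⁴/(4π·79730)).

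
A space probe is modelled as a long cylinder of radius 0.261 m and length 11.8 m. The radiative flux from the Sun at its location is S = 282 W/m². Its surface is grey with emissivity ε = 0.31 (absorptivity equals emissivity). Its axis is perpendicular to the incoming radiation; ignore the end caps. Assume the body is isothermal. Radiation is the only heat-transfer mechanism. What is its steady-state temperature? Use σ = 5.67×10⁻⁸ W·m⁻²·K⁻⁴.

At equilibrium, absorbed power = emitted power.
Absorbing cross-section = 2rL = 6.160 m²; emitting surface = 2πrL = 19.35 m² (ratio π).
εS·A_cross = εσ·A_surf·T⁴  ⇒  T⁴ = S/(πσ)   (ε cancels).
T⁴ = 282/(π·5.67×10⁻⁸) = 1.583×10⁹ K⁴.
T = (1.583×10⁹)^(1/4).

T ≈ 199 K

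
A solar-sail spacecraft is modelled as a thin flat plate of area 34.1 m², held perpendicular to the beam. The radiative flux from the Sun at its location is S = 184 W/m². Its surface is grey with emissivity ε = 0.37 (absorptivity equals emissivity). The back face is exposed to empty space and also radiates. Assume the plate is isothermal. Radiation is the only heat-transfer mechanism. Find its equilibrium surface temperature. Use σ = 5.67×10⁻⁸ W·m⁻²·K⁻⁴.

T ≈ 201 K

At equilibrium, absorbed power = emitted power.
Absorbing cross-section = A = 34.10 m²; emitting surface = 2A = 68.20 m² (ratio 2).
εS·A_cross = εσ·A_surf·T⁴  ⇒  T⁴ = S/(2σ)   (ε cancels).
T⁴ = 184/(2·5.67×10⁻⁸) = 1.623×10⁹ K⁴.
T = (1.623×10⁹)^(1/4).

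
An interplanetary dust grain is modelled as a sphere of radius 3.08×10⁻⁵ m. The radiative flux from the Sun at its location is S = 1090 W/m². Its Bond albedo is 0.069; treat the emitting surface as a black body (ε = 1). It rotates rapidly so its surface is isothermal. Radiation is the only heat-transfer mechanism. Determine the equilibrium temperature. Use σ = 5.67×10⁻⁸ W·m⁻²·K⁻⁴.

At equilibrium, absorbed power = emitted power.
Absorbing cross-section = πr² = 2.980×10⁻⁹ m²; emitting surface = 4πr² = 1.192×10⁻⁸ m² (ratio 4).
(1−a)S·A_cross = εσ·A_surf·T⁴  ⇒  T⁴ = (1−a)S/(4σ).
T⁴ = 0.931·1090/(4·5.67×10⁻⁸) = 4.474×10⁹ K⁴.
T = (4.474×10⁹)^(1/4).

T ≈ 259 K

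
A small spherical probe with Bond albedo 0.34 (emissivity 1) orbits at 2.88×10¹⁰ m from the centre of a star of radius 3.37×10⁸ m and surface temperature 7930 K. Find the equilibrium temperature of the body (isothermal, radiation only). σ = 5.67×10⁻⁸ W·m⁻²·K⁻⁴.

T ≈ 547 K

The star's surface emits σT_*⁴; at distance d the flux is S = σT_*⁴(R_*/d)².
S = 5.67×10⁻⁸·(7930)⁴·(3.37×10⁸/2.88×10¹⁰)² = 30700 W/m².
For an isothermal sphere T⁴ = (1−a)S/(4σ) = 8.934×10¹⁰ K⁴.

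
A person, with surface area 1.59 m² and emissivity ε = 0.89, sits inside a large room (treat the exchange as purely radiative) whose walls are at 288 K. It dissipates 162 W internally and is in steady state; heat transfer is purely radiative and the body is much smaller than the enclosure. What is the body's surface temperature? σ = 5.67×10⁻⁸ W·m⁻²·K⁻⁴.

T ≈ 307 K

For a small grey body in a large enclosure, net radiated power = εσA(T⁴ − T_w⁴).
Steady state: P = εσA(T⁴ − T_w⁴) with A = 1.59 m².
T⁴ = P/(εσA) + T_w⁴ = 162/(0.89·5.67×10⁻⁸·1.590) + (288)⁴
    = 2.019×10⁹ + 6.880×10⁹ = 8.899×10⁹ K⁴.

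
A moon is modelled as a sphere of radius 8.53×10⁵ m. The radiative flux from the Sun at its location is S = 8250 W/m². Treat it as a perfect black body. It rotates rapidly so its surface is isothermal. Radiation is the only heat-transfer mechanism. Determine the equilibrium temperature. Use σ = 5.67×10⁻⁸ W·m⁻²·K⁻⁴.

At equilibrium, absorbed power = emitted power.
Absorbing cross-section = πr² = 2.286×10¹² m²; emitting surface = 4πr² = 9.143×10¹² m² (ratio 4).
S·A_cross = εσ·A_surf·T⁴  ⇒  T⁴ = S/(4σ).
T⁴ = 1.00·8250/(4·5.67×10⁻⁸) = 3.638×10¹⁰ K⁴.
T = (3.638×10¹⁰)^(1/4).

T ≈ 437 K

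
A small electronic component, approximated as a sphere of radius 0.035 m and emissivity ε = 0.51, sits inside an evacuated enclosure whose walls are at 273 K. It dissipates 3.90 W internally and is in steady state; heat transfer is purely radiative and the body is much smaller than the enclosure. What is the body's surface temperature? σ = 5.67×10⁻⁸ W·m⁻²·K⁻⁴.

For a small grey body in a large enclosure, net radiated power = εσA(T⁴ − T_w⁴).
Steady state: P = εσA(T⁴ − T_w⁴) with A = 4πr² = 0.01539 m².
T⁴ = P/(εσA) + T_w⁴ = 3.90/(0.51·5.67×10⁻⁸·0.01539) + (273)⁴
    = 8.761×10⁹ + 5.555×10⁹ = 1.432×10¹⁰ K⁴.

T ≈ 346 K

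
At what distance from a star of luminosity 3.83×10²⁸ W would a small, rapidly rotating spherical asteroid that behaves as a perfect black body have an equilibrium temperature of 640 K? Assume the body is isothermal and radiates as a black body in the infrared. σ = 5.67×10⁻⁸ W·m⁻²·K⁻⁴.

d ≈ 2.83×10¹¹ m

For an isothermal black-emitting sphere, (1−a)S·πr² = σ·4πr²·T⁴ ⇒ S = 4σT⁴/(1−a).
S = 4·5.67×10⁻⁸·(640)⁴/1.00 = 38050 W/m².
Flux falls as S = L/(4πd²), so d = √(L/(4πS)) = √(3.83×10²⁸/(4π·38050)).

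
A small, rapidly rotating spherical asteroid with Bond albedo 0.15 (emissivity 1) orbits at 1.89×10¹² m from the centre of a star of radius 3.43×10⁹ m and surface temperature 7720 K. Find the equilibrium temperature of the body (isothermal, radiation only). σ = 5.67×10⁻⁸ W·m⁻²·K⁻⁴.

The star's surface emits σT_*⁴; at distance d the flux is S = σT_*⁴(R_*/d)².
S = 5.67×10⁻⁸·(7720)⁴·(3.43×10⁹/1.89×10¹²)² = 663.3 W/m².
For an isothermal sphere T⁴ = (1−a)S/(4σ) = 2.486×10⁹ K⁴.

T ≈ 223 K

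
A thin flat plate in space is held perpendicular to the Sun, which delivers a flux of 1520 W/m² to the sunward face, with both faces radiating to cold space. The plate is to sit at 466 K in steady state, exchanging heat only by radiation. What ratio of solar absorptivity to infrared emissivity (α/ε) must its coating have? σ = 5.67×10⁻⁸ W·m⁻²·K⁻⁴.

α/ε ≈ 3.52

Balance: αS·A = εσ·2A·T⁴ ⇒ α/ε = 2σT⁴/S.
α/ε = 2·5.67×10⁻⁸·(466)⁴/1520 = 2·5.67×10⁻⁸·4.716×10¹⁰/1520.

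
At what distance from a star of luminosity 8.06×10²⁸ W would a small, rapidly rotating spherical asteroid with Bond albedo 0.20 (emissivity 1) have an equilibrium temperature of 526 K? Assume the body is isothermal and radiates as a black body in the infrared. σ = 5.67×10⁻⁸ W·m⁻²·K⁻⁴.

d ≈ 5.44×10¹¹ m

For an isothermal black-emitting sphere, (1−a)S·πr² = σ·4πr²·T⁴ ⇒ S = 4σT⁴/(1−a).
S = 4·5.67×10⁻⁸·(526)⁴/0.800 = 21700 W/m².
Flux falls as S = L/(4πd²), so d = √(L/(4πS)) = √(8.06×10²⁸/(4π·21700)).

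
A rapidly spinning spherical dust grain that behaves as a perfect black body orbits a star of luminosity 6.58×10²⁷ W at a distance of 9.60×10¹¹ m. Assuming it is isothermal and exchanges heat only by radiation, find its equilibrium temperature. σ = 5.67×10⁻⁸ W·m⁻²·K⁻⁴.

First find the stellar flux at distance d: S = L/(4πd²) = 6.58×10²⁷/(4π·(9.60×10¹¹)²) = 568.2 W/m².
For an isothermal sphere, absorbed (1−a)S·πr² = emitted σ·4πr²·T⁴, so T⁴ = (1−a)S/(4σ).
T⁴ = 1.00·568.2/(4·5.67×10⁻⁸) = 2.505×10⁹ K⁴.

T ≈ 224 K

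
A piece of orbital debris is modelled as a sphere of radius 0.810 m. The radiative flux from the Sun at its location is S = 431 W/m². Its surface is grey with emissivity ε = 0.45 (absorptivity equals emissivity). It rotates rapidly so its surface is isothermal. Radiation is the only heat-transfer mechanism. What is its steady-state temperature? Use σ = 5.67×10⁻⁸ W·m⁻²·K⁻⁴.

T ≈ 209 K

At equilibrium, absorbed power = emitted power.
Absorbing cross-section = πr² = 2.061 m²; emitting surface = 4πr² = 8.245 m² (ratio 4).
εS·A_cross = εσ·A_surf·T⁴  ⇒  T⁴ = S/(4σ)   (ε cancels).
T⁴ = 431/(4·5.67×10⁻⁸) = 1.900×10⁹ K⁴.
T = (1.900×10⁹)^(1/4).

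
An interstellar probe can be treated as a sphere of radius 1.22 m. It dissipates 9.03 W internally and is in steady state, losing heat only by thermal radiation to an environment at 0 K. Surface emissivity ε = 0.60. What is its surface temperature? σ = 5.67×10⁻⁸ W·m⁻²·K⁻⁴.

T ≈ 61.4 K

Steady state: internal power = radiated power, P = εσA T⁴.
Radiating area A = 4πr² = 18.70 m².
T⁴ = P/(εσA) = 9.03/(0.60·5.67×10⁻⁸·18.70) = 1.419×10⁷ K⁴.
T = (1.419×10⁷)^(1/4).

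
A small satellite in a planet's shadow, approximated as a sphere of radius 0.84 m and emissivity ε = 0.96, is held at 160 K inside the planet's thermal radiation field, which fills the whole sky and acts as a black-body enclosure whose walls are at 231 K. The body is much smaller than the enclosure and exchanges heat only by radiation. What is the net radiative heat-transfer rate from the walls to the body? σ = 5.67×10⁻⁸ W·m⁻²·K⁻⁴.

For a small grey body in a large enclosure: P_net = εσA(T_body⁴ − T_wall⁴).
A = 4πr² = 8.867 m²; T_body⁴ − T_wall⁴ = 6.554×10⁸ − 2.847×10⁹ = -2.192×10⁹ K⁴.
|P_net| = 0.96·5.67×10⁻⁸·8.867·2.192×10⁹.

P_net ≈ 1060 W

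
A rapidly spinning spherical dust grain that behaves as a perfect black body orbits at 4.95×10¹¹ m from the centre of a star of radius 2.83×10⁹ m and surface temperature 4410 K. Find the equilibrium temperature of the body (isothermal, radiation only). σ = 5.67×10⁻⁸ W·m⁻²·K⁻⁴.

The star's surface emits σT_*⁴; at distance d the flux is S = σT_*⁴(R_*/d)².
S = 5.67×10⁻⁸·(4410)⁴·(2.83×10⁹/4.95×10¹¹)² = 701.0 W/m².
For an isothermal sphere T⁴ = (1−a)S/(4σ) = 3.091×10⁹ K⁴.

T ≈ 236 K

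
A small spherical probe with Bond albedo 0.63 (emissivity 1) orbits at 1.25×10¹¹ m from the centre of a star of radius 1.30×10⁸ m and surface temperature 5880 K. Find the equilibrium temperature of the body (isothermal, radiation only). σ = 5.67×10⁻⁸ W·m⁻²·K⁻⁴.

T ≈ 105 K

The star's surface emits σT_*⁴; at distance d the flux is S = σT_*⁴(R_*/d)².
S = 5.67×10⁻⁸·(5880)⁴·(1.30×10⁸/1.25×10¹¹)² = 73.31 W/m².
For an isothermal sphere T⁴ = (1−a)S/(4σ) = 1.196×10⁸ K⁴.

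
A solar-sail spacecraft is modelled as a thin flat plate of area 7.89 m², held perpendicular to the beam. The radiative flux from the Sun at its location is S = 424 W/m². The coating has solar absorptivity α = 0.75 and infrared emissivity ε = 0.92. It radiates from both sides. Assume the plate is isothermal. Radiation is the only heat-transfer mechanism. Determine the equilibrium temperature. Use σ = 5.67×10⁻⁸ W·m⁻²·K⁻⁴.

T ≈ 235 K

At equilibrium, absorbed power = emitted power.
Absorbing cross-section = A = 7.890 m²; emitting surface = 2A = 15.78 m² (ratio 2).
αS·A_cross = εσ·A_surf·T⁴  ⇒  T⁴ = αS/(ε·2σ).
T⁴ = 0.750·424/(0.92·2·5.67×10⁻⁸) = 3.048×10⁹ K⁴.
T = (3.048×10⁹)^(1/4).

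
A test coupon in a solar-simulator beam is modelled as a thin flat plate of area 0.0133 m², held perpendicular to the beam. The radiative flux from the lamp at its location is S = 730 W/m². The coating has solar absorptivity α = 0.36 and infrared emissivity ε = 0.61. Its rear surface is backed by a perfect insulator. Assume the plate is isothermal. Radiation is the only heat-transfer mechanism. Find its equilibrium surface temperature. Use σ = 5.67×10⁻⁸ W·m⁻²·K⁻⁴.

T ≈ 295 K

At equilibrium, absorbed power = emitted power.
Absorbing cross-section = A = 0.01330 m²; emitting surface = A = 0.01330 m² (ratio 1).
αS·A_cross = εσ·A_surf·T⁴  ⇒  T⁴ = αS/(ε·1σ).
T⁴ = 0.360·730/(0.61·1·5.67×10⁻⁸) = 7.598×10⁹ K⁴.
T = (7.598×10⁹)^(1/4).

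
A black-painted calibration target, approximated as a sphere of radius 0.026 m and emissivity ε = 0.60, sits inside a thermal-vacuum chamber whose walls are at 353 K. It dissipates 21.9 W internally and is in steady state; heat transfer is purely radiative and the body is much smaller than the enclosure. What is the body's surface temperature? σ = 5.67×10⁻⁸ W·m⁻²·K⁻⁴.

For a small grey body in a large enclosure, net radiated power = εσA(T⁴ − T_w⁴).
Steady state: P = εσA(T⁴ − T_w⁴) with A = 4πr² = 0.008495 m².
T⁴ = P/(εσA) + T_w⁴ = 21.9/(0.60·5.67×10⁻⁸·0.008495) + (353)⁴
    = 7.578×10¹⁰ + 1.553×10¹⁰ = 9.131×10¹⁰ K⁴.

T ≈ 550 K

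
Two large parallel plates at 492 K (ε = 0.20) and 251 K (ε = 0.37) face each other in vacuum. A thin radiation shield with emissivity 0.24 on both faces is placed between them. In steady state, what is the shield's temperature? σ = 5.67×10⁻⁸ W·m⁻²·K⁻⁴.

T_s ≈ 405 K

In steady state the net flux on the hot side equals that on the cold side.
σ(T₁⁴−T_s⁴)/D₁ = σ(T_s⁴−T₂⁴)/D₂, with D₁ = 1/ε₁+1/ε_s−1 = 8.167, D₂ = 1/ε_s+1/ε₂−1 = 5.869.
Solve for T_s⁴: T_s⁴ = (D₂·T₁⁴ + D₁·T₂⁴)/(D₁+D₂) = 2.681×10¹⁰ K⁴.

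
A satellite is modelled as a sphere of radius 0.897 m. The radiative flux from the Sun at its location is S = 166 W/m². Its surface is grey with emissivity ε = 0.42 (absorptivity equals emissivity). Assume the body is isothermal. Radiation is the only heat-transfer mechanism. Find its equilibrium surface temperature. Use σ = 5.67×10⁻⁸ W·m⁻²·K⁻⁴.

At equilibrium, absorbed power = emitted power.
Absorbing cross-section = πr² = 2.528 m²; emitting surface = 4πr² = 10.11 m² (ratio 4).
εS·A_cross = εσ·A_surf·T⁴  ⇒  T⁴ = S/(4σ)   (ε cancels).
T⁴ = 166/(4·5.67×10⁻⁸) = 7.319×10⁸ K⁴.
T = (7.319×10⁸)^(1/4).

T ≈ 164 K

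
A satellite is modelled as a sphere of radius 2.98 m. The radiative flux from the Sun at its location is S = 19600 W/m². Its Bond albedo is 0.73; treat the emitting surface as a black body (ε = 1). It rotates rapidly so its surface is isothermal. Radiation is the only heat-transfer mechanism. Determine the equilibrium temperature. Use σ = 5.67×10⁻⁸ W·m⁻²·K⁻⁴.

At equilibrium, absorbed power = emitted power.
Absorbing cross-section = πr² = 27.90 m²; emitting surface = 4πr² = 111.6 m² (ratio 4).
(1−a)S·A_cross = εσ·A_surf·T⁴  ⇒  T⁴ = (1−a)S/(4σ).
T⁴ = 0.270·19600/(4·5.67×10⁻⁸) = 2.333×10¹⁰ K⁴.
T = (2.333×10¹⁰)^(1/4).

T ≈ 391 K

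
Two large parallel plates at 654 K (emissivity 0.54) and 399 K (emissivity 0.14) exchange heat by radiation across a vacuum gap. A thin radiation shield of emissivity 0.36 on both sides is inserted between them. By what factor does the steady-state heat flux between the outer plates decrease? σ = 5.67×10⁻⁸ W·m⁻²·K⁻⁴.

Without shield: q₀ = σΔ(T⁴)/(1/ε₁+1/ε₂−1) with denominator 7.995.
With shield the two gaps are in series; the resistances add: (1/ε₁+1/ε_s−1)+(1/ε_s+1/ε₂−1) = 3.630+8.921 = 12.55.
Heat-flux ratio q₀/q = 12.55/7.995.

factor ≈ 1.57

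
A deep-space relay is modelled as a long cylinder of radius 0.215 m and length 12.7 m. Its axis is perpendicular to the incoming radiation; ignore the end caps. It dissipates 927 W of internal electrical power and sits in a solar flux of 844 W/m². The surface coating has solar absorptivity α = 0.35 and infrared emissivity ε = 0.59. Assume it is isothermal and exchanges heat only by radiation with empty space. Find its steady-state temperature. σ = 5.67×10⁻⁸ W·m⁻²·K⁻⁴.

At steady state, absorbed solar power + internal power = radiated power.
Absorbed: α·S·A_cross = 0.35·844·5.461 = 1613 W (cross-section 2rL).
Total input = 1613 + 927 = 2540 W.
Radiated: εσ·A_surf·T⁴ with A_surf = 2πrL = 17.16 m².
T⁴ = 2540/(0.59·5.67×10⁻⁸·17.16) = 4.426×10⁹ K⁴.

T ≈ 258 K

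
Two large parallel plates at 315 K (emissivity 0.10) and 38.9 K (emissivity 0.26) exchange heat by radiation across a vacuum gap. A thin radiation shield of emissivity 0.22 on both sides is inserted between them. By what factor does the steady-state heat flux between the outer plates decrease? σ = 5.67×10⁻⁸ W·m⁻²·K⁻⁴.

Without shield: q₀ = σΔ(T⁴)/(1/ε₁+1/ε₂−1) with denominator 12.85.
With shield the two gaps are in series; the resistances add: (1/ε₁+1/ε_s−1)+(1/ε_s+1/ε₂−1) = 13.55+7.392 = 20.94.
Heat-flux ratio q₀/q = 20.94/12.85.

factor ≈ 1.63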